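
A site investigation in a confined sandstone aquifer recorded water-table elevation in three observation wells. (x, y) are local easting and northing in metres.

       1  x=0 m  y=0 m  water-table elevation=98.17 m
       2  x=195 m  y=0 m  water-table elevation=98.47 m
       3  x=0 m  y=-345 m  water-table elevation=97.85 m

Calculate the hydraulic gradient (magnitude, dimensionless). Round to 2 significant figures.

∂h/∂x = (98.47 − 98.17) / (195 − 0) = +0.001538
∂h/∂y = (97.85 − 98.17) / (-345 − 0) = +0.0009275
|∇h| = √(0.001538² + 0.0009275²) = 0.001796

0.0018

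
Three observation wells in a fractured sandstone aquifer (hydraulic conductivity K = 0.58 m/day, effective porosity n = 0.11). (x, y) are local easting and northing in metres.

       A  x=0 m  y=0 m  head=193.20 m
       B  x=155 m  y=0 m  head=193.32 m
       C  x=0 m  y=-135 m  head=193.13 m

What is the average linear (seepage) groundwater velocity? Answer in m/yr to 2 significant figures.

∂h/∂x = (193.32 − 193.20) / (155 − 0) = +0.0007742
∂h/∂y = (193.13 − 193.20) / (-135 − 0) = +0.0005185
|∇h| = √(0.0007742² + 0.0005185²) = 0.0009318
Seepage velocity v = K·i/n = 0.58 × 0.0009318 / 0.11 = 0.004913 m/day = 1.794 m/yr.

1.8 m/yr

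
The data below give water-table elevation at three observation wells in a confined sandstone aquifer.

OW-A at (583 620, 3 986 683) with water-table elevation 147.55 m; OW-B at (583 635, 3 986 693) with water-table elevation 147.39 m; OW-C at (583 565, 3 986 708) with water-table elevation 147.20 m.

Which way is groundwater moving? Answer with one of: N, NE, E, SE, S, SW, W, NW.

Differences from OW-A: to OW-B (Δx, Δy, Δh) = (15, 10, -0.16); to OW-C = (-55, 25, -0.35).
Determinant of the coordinate differences = 15·25 − (-55)·10 = 925.
∂h/∂x = [(-0.16)·25 − (-0.35)·10] / 925 = -0.0005405
∂h/∂y = [15·(-0.35) − (-55)·(-0.16)] / 925 = -0.01519
Flow = −∇h = (+0.0005405 east, +0.01519 north), which points north.

N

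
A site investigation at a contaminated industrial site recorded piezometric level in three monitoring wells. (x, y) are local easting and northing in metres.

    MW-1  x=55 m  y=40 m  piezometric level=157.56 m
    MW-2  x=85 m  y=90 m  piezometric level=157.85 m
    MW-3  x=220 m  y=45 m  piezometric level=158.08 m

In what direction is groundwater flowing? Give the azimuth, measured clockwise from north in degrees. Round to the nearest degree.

With h = a·x + b·y + c and MW-1 as origin, the differences give:
  30·a + 50·b = +0.29
  165·a + 5·b = +0.52
Eliminate b (×5 and ×50, subtract): -8100·a = -24.550 → a = ∂h/∂x = +0.003031
Back-substitute: b = ∂h/∂y = +0.003981.
Flow direction (−∇h) has components (-0.003031 E, -0.003981 N).
Azimuth = atan2(E, N) = atan2(-0.003031, -0.003981) = 217.3° ≈ 217°.

217°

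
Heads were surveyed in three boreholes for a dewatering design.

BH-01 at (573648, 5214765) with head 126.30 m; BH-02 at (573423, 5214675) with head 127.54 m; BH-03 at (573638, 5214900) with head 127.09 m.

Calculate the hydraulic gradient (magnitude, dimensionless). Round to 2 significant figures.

0.0093

Taking BH-01 as reference: BH-02−BH-01 = (-225, -90, +1.24); BH-03−BH-01 = (-10, 135, +0.79).
Determinant of the coordinate differences = (-225)·135 − (-10)·(-90) = -31275.
∂h/∂x = [(+1.24)·135 − (+0.79)·(-90)] / -31275 = -0.007626
∂h/∂y = [(-225)·(+0.79) − (-10)·(+1.24)] / -31275 = +0.005287
|∇h| = √(-0.007626² + 0.005287²) = 0.009279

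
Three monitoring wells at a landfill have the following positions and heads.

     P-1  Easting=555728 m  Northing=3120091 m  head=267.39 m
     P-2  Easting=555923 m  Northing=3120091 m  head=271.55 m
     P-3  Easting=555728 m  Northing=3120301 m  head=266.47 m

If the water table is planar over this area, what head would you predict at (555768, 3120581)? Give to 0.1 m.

∂h/∂x = (271.55 − 267.39) / (555923 − 555728) = +0.02133
∂h/∂y = (266.47 − 267.39) / (3120301 − 3120091) = -0.004381
h(555768, 3120581) = 267.39 + (+0.02133)·(40) + (-0.004381)·(490) = 267.39 +0.853 -2.147 = 266.097 m.

266.1 m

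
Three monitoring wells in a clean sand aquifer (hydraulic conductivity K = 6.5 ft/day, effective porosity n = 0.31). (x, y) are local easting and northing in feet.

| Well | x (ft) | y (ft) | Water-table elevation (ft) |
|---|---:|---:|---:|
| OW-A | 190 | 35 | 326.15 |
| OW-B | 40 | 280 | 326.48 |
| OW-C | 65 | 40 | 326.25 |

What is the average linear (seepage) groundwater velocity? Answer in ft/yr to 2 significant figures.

8.9 ft/yr

Taking OW-A as reference: OW-B−OW-A = (-150, 245, +0.33); OW-C−OW-A = (-125, 5, +0.10).
Solve a·Δx + b·Δy = Δh: det = (-150)·5 − (-125)·245 = 29875.
∂h/∂x = [(+0.33)·5 − (+0.10)·245] / 29875 = -0.0007649
∂h/∂y = [(-150)·(+0.10) − (-125)·(+0.33)] / 29875 = +0.0008787
|∇h| = √(-0.0007649² + 0.0008787²) = 0.001165
Seepage velocity v = K·i/n = 6.5 × 0.001165 / 0.31 = 0.02443 ft/day = 8.923 ft/yr.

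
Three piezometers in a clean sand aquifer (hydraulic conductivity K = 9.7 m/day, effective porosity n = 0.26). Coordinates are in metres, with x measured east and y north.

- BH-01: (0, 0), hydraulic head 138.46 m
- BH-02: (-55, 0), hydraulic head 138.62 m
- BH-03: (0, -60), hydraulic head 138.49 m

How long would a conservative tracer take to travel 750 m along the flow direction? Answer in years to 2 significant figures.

19 years

∂h/∂x = (138.62 − 138.46) / (-55 − 0) = -0.002909
∂h/∂y = (138.49 − 138.46) / (-60 − 0) = -0.0005000
|∇h| = √(-0.002909² + -0.0005000²) = 0.002952
Seepage velocity v = K·i/n = 9.7 × 0.002952 / 0.26 = 0.1101 m/day.
t = 750 / 0.1101 = 6812 days = 18.7 years.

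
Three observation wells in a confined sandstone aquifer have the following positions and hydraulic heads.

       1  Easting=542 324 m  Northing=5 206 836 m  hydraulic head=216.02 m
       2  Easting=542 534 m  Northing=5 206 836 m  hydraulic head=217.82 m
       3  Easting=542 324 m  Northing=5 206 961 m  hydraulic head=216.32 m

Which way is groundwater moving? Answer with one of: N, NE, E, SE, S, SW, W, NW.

∂h/∂x = (217.82 − 216.02) / (542534 − 542324) = +0.008571
∂h/∂y = (216.32 − 216.02) / (5206961 − 5206836) = +0.002400
Flow = −∇h = (-0.008571 east, -0.002400 north), which points west.

W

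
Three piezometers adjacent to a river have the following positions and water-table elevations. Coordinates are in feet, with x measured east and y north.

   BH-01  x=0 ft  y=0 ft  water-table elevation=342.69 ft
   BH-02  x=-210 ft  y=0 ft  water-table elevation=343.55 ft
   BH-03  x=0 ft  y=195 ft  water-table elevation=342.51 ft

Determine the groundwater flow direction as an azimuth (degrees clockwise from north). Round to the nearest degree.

∂h/∂x = (343.55 − 342.69) / (-210 − 0) = -0.004095
∂h/∂y = (342.51 − 342.69) / (195 − 0) = -0.0009231
Flow direction (−∇h) has components (+0.004095 E, +0.0009231 N).
Azimuth = atan2(E, N) = atan2(+0.004095, +0.0009231) = 77.3° ≈ 077°.

077°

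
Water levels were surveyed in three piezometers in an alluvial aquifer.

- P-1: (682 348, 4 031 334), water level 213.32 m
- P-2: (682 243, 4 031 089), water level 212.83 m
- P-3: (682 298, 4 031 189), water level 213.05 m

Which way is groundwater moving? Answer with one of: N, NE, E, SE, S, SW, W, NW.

SW

With h = a·x + b·y + c and P-1 as origin, the differences give:
  (-105)·a + (-245)·b = -0.49
  (-50)·a + (-145)·b = -0.27
Eliminate b (×(-145) and ×(-245), subtract): 2975·a = 4.900 → a = ∂h/∂x = +0.001647
Back-substitute: b = ∂h/∂y = +0.001294.
Flow = −∇h = (-0.001647 east, -0.001294 north), which points southwest.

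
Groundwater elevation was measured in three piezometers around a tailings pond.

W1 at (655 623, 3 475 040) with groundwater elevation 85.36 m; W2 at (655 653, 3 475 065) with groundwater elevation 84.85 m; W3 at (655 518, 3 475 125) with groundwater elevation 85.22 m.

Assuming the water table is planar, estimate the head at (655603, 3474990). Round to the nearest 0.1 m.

86.1 m

Differences from W1: to W2 (Δx, Δy, Δh) = (30, 25, -0.51); to W3 = (-105, 85, -0.14).
Solve a·Δx + b·Δy = Δh: det = 30·85 − (-105)·25 = 5175.
∂h/∂x = [(-0.51)·85 − (-0.14)·25] / 5175 = -0.007700
∂h/∂y = [30·(-0.14) − (-105)·(-0.51)] / 5175 = -0.01116
h(655603, 3474990) = 85.36 + (-0.007700)·(-20) + (-0.01116)·(-50) = 85.36 +0.154 +0.558 = 86.072 m.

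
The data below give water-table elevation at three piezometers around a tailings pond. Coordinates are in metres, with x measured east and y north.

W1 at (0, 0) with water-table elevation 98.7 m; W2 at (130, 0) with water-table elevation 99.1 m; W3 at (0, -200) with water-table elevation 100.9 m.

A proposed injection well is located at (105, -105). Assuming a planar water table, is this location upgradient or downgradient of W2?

upgradient

∂h/∂x = (99.1 − 98.7) / (130 − 0) = +0.003077
∂h/∂y = (100.9 − 98.7) / (-200 − 0) = -0.01100
Head at (105, -105) = 98.7 + (+0.003077)·(105) + (-0.01100)·(-105) = 100.18 m.
That is higher than the 99.1 m at W2, so the point is upgradient.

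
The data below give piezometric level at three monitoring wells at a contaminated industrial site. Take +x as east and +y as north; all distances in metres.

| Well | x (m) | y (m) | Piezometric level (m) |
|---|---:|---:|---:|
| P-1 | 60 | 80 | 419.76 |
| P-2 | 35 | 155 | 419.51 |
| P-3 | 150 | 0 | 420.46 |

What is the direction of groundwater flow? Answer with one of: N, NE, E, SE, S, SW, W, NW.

Three-point gradient (reference P-1): Δ to P-2 = (-25, 75, -0.25), Δ to P-3 = (90, -80, +0.70).
∂h/∂x = +0.006842, ∂h/∂y = -0.001053 (det = -4750).
Flow = −∇h = (-0.006842 east, +0.001053 north), which points west.

W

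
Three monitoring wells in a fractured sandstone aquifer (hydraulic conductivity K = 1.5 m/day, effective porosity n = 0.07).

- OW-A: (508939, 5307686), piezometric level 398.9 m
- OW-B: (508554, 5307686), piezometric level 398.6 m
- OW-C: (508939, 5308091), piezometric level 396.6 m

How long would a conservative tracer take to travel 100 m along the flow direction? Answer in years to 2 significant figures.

2.2 years

∂h/∂x = (398.6 − 398.9) / (508554 − 508939) = +0.0007792
∂h/∂y = (396.6 − 398.9) / (5308091 − 5307686) = -0.005679
|∇h| = √(0.0007792² + -0.005679²) = 0.005732
Seepage velocity v = K·i/n = 1.5 × 0.005732 / 0.07 = 0.1228 m/day.
t = 100 / 0.1228 = 814.3 days = 2.23 years.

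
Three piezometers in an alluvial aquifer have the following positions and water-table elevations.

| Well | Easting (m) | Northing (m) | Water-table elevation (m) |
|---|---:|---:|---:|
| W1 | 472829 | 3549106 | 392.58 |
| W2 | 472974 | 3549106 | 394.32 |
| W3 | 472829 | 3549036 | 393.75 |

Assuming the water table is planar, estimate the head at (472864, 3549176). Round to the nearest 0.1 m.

391.8 m

∂h/∂x = (394.32 − 392.58) / (472974 − 472829) = +0.01200
∂h/∂y = (393.75 − 392.58) / (3549036 − 3549106) = -0.01671
h(472864, 3549176) = 392.58 + (+0.01200)·(35) + (-0.01671)·(70) = 392.58 +0.420 -1.170 = 391.830 m.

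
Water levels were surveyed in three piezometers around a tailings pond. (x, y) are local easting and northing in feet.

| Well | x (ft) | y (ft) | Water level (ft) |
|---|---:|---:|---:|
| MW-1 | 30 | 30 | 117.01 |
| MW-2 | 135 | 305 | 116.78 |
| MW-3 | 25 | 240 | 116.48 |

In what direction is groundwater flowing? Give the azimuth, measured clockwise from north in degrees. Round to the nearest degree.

300°

Taking MW-1 as reference: MW-2−MW-1 = (105, 275, -0.23); MW-3−MW-1 = (-5, 210, -0.53).
Determinant of the coordinate differences = 105·210 − (-5)·275 = 23425.
∂h/∂x = [(-0.23)·210 − (-0.53)·275] / 23425 = +0.004160
∂h/∂y = [105·(-0.53) − (-5)·(-0.23)] / 23425 = -0.002425
Flow direction (−∇h) has components (-0.004160 E, +0.002425 N).
Azimuth = atan2(E, N) = atan2(-0.004160, +0.002425) = 300.2° ≈ 300°.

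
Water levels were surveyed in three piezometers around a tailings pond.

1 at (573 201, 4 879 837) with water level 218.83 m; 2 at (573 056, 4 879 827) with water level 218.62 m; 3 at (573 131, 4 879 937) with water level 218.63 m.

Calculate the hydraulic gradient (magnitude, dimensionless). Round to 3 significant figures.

0.00178

Three-point gradient (reference 1): Δ to 2 = (-145, -10, -0.21), Δ to 3 = (-70, 100, -0.20).
∂h/∂x = +0.001513, ∂h/∂y = -0.0009408 (det = -15200).
|∇h| = √(0.001513² + -0.0009408²) = 0.001782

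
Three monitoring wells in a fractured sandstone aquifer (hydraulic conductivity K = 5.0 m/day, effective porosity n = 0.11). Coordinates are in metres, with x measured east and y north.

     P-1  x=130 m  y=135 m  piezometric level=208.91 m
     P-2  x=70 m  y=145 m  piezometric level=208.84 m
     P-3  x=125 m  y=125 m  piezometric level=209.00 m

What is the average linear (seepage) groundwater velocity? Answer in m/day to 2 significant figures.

Taking P-1 as reference: P-2−P-1 = (-60, 10, -0.07); P-3−P-1 = (-5, -10, +0.09).
Solve a·Δx + b·Δy = Δh: det = (-60)·(-10) − (-5)·10 = 650.
∂h/∂x = [(-0.07)·(-10) − (+0.09)·10] / 650 = -0.0003077
∂h/∂y = [(-60)·(+0.09) − (-5)·(-0.07)] / 650 = -0.008846
|∇h| = √(-0.0003077² + -0.008846²) = 0.008851
Seepage velocity v = K·i/n = 5.0 × 0.008851 / 0.11 = 0.4023 m/day.

0.40 m/day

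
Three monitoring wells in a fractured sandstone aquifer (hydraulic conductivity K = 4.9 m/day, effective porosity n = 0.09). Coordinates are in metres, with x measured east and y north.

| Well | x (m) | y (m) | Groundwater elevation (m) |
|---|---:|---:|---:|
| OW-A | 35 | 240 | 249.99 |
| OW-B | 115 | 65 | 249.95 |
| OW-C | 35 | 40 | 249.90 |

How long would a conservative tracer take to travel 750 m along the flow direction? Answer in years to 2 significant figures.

With h = a·x + b·y + c and OW-A as origin, the differences give:
  80·a + (-175)·b = -0.04
  0·a + (-200)·b = -0.09
Eliminate b (×(-200) and ×(-175), subtract): -16000·a = -7.750 → a = ∂h/∂x = +0.0004844
Back-substitute: b = ∂h/∂y = +0.0004500.
|∇h| = √(0.0004844² + 0.0004500²) = 0.0006612
Seepage velocity v = K·i/n = 4.9 × 0.0006612 / 0.09 = 0.036 m/day.
t = 750 / 0.036 = 2.083e+04 days = 57 years.

57 years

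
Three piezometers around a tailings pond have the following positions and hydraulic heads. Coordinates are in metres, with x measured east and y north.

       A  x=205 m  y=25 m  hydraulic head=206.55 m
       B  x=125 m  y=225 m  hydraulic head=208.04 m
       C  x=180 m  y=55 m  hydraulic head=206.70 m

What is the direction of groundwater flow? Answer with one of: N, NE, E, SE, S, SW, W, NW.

SW

Differences from A: to B (Δx, Δy, Δh) = (-80, 200, +1.49); to C = (-25, 30, +0.15).
Determinant of the coordinate differences = (-80)·30 − (-25)·200 = 2600.
∂h/∂x = [(+1.49)·30 − (+0.15)·200] / 2600 = +0.005654
∂h/∂y = [(-80)·(+0.15) − (-25)·(+1.49)] / 2600 = +0.009712
Flow = −∇h = (-0.005654 east, -0.009712 north), which points southwest.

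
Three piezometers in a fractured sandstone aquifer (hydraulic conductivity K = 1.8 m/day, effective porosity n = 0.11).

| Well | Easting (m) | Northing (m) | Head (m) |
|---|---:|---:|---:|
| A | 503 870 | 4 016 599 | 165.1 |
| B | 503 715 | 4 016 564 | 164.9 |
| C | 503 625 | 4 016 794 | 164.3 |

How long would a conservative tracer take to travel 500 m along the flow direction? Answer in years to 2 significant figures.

32 years

Three-point gradient (reference A): Δ to B = (-155, -35, -0.2), Δ to C = (-245, 195, -0.8).
∂h/∂x = +0.001727, ∂h/∂y = -0.001933 (det = -38800).
|∇h| = √(0.001727² + -0.001933²) = 0.002592
Seepage velocity v = K·i/n = 1.8 × 0.002592 / 0.11 = 0.04241 m/day.
t = 500 / 0.04241 = 1.179e+04 days = 32.3 years.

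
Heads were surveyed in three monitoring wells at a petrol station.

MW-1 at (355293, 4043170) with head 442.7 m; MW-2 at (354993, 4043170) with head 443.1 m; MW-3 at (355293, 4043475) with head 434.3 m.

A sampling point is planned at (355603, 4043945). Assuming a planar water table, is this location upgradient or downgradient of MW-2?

∂h/∂x = (443.1 − 442.7) / (354993 − 355293) = -0.001333
∂h/∂y = (434.3 − 442.7) / (4043475 − 4043170) = -0.02754
Head at (355603, 4043945) = 442.7 + (-0.001333)·(310) + (-0.02754)·(775) = 420.94 m.
That is lower than the 443.1 m at MW-2, so the point is downgradient.

downgradient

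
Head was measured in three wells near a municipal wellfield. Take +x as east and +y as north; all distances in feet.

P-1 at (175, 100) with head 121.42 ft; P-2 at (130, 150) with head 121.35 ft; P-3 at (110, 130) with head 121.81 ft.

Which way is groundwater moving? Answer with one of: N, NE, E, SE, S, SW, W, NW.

Taking P-1 as reference: P-2−P-1 = (-45, 50, -0.07); P-3−P-1 = (-65, 30, +0.39).
Solve a·Δx + b·Δy = Δh: det = (-45)·30 − (-65)·50 = 1900.
∂h/∂x = [(-0.07)·30 − (+0.39)·50] / 1900 = -0.01137
∂h/∂y = [(-45)·(+0.39) − (-65)·(-0.07)] / 1900 = -0.01163
Flow = −∇h = (+0.01137 east, +0.01163 north), which points northeast.

NE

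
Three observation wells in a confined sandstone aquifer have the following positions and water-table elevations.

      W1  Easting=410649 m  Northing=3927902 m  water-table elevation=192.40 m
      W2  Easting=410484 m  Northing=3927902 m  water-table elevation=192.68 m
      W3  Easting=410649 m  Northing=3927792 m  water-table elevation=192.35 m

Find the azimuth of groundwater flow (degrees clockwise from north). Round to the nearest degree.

∂h/∂x = (192.68 − 192.40) / (410484 − 410649) = -0.001697
∂h/∂y = (192.35 − 192.40) / (3927792 − 3927902) = +0.0004545
Flow direction (−∇h) has components (+0.001697 E, -0.0004545 N).
Azimuth = atan2(E, N) = atan2(+0.001697, -0.0004545) = 105.0° ≈ 105°.

105°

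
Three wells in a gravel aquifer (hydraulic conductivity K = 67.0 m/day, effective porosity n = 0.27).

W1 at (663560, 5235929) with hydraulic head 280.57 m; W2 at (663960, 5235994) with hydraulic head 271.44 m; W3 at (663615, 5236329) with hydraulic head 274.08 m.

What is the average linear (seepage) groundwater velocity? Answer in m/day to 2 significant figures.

6.1 m/day

With h = a·x + b·y + c and W1 as origin, the differences give:
  400·a + 65·b = -9.13
  55·a + 400·b = -6.49
Eliminate b (×400 and ×65, subtract): 156425·a = -3230.150 → a = ∂h/∂x = -0.02065
Back-substitute: b = ∂h/∂y = -0.01339.
|∇h| = √(-0.02065² + -0.01339²) = 0.02461
Seepage velocity v = K·i/n = 67.0 × 0.02461 / 0.27 = 6.107 m/day.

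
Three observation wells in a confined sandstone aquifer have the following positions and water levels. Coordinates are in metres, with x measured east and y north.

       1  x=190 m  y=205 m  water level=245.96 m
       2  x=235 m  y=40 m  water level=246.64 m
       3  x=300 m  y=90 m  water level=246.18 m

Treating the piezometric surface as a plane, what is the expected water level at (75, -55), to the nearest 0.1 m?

Taking 1 as reference: 2−1 = (45, -165, +0.68); 3−1 = (110, -115, +0.22).
Solve a·Δx + b·Δy = Δh: det = 45·(-115) − 110·(-165) = 12975.
∂h/∂x = [(+0.68)·(-115) − (+0.22)·(-165)] / 12975 = -0.003229
∂h/∂y = [45·(+0.22) − 110·(+0.68)] / 12975 = -0.005002
h(75, -55) = 245.96 + (-0.003229)·(-115) + (-0.005002)·(-260) = 245.96 +0.371 +1.301 = 247.632 m.

247.6 m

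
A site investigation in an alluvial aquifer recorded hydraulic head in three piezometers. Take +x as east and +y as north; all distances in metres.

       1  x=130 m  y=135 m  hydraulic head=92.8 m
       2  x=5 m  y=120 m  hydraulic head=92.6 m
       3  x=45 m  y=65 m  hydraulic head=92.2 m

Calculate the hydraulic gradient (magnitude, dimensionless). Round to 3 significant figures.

Differences from 1: to 2 (Δx, Δy, Δh) = (-125, -15, -0.2); to 3 = (-85, -70, -0.6).
Determinant of the coordinate differences = (-125)·(-70) − (-85)·(-15) = 7475.
∂h/∂x = [(-0.2)·(-70) − (-0.6)·(-15)] / 7475 = +0.0006689
∂h/∂y = [(-125)·(-0.6) − (-85)·(-0.2)] / 7475 = +0.007759
|∇h| = √(0.0006689² + 0.007759²) = 0.007788

0.00779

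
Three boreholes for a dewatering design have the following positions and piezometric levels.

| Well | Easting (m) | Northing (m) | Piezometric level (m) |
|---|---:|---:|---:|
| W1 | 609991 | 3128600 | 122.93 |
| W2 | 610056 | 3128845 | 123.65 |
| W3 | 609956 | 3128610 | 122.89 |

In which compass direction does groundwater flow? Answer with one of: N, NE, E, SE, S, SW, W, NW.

Differences from W1: to W2 (Δx, Δy, Δh) = (65, 245, +0.72); to W3 = (-35, 10, -0.04).
Determinant of the coordinate differences = 65·10 − (-35)·245 = 9225.
∂h/∂x = [(+0.72)·10 − (-0.04)·245] / 9225 = +0.001843
∂h/∂y = [65·(-0.04) − (-35)·(+0.72)] / 9225 = +0.002450
Flow = −∇h = (-0.001843 east, -0.002450 north), which points southwest.

SW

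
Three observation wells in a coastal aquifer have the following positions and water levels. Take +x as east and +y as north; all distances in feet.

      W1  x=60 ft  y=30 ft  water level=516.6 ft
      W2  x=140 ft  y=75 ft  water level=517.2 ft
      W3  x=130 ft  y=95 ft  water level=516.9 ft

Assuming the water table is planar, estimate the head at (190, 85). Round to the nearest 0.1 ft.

517.7 ft

Taking W1 as reference: W2−W1 = (80, 45, +0.6); W3−W1 = (70, 65, +0.3).
Solve a·Δx + b·Δy = Δh: det = 80·65 − 70·45 = 2050.
∂h/∂x = [(+0.6)·65 − (+0.3)·45] / 2050 = +0.01244
∂h/∂y = [80·(+0.3) − 70·(+0.6)] / 2050 = -0.008780
h(190, 85) = 516.6 + (+0.01244)·(130) + (-0.008780)·(55) = 516.6 +1.617 -0.483 = 517.734 ft.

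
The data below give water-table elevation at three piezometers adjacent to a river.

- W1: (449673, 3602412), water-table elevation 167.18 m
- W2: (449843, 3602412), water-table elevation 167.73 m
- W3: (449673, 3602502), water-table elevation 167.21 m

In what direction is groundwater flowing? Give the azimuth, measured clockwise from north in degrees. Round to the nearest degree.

264°

∂h/∂x = (167.73 − 167.18) / (449843 − 449673) = +0.003235
∂h/∂y = (167.21 − 167.18) / (3602502 − 3602412) = +0.0003333
Flow direction (−∇h) has components (-0.003235 E, -0.0003333 N).
Azimuth = atan2(E, N) = atan2(-0.003235, -0.0003333) = 264.1° ≈ 264°.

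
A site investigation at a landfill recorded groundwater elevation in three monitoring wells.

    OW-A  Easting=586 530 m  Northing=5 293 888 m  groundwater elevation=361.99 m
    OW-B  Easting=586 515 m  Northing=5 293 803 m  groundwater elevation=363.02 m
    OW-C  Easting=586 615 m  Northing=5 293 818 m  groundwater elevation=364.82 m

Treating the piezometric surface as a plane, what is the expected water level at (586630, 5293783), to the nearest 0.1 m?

365.7 m

Differences from OW-A: to OW-B (Δx, Δy, Δh) = (-15, -85, +1.03); to OW-C = (85, -70, +2.83).
Determinant of the coordinate differences = (-15)·(-70) − 85·(-85) = 8275.
∂h/∂x = [(+1.03)·(-70) − (+2.83)·(-85)] / 8275 = +0.02036
∂h/∂y = [(-15)·(+2.83) − 85·(+1.03)] / 8275 = -0.01571
h(586630, 5293783) = 361.99 + (+0.02036)·(100) + (-0.01571)·(-105) = 361.99 +2.036 +1.650 = 365.675 m.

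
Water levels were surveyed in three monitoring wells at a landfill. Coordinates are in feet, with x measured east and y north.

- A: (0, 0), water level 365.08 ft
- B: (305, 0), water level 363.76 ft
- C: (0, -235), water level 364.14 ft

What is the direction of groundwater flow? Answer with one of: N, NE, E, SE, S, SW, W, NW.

∂h/∂x = (363.76 − 365.08) / (305 − 0) = -0.004328
∂h/∂y = (364.14 − 365.08) / (-235 − 0) = +0.004000
Flow = −∇h = (+0.004328 east, -0.004000 north), which points southeast.

SE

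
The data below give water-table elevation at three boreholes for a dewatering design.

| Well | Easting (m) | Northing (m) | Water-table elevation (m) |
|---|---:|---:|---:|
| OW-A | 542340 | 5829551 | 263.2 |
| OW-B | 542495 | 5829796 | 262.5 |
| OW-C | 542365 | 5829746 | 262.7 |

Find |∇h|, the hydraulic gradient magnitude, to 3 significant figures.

0.00256

Taking OW-A as reference: OW-B−OW-A = (155, 245, -0.7); OW-C−OW-A = (25, 195, -0.5).
Solve a·Δx + b·Δy = Δh: det = 155·195 − 25·245 = 24100.
∂h/∂x = [(-0.7)·195 − (-0.5)·245] / 24100 = -0.0005809
∂h/∂y = [155·(-0.5) − 25·(-0.7)] / 24100 = -0.002490
|∇h| = √(-0.0005809² + -0.002490²) = 0.002557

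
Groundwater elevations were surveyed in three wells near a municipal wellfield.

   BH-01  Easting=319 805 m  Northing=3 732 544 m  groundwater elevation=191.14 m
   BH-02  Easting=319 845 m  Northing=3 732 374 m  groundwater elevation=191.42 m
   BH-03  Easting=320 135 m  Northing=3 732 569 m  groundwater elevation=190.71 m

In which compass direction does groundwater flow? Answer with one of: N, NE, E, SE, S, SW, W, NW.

Differences from BH-01: to BH-02 (Δx, Δy, Δh) = (40, -170, +0.28); to BH-03 = (330, 25, -0.43).
Solve a·Δx + b·Δy = Δh: det = 40·25 − 330·(-170) = 57100.
∂h/∂x = [(+0.28)·25 − (-0.43)·(-170)] / 57100 = -0.001158
∂h/∂y = [40·(-0.43) − 330·(+0.28)] / 57100 = -0.001919
Flow = −∇h = (+0.001158 east, +0.001919 north), which points northeast.

NE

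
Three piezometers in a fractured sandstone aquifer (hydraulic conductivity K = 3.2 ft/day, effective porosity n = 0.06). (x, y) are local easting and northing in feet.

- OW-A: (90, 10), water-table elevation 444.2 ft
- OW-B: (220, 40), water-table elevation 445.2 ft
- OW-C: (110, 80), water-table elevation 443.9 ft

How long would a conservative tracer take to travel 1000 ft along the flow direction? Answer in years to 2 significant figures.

Three-point gradient (reference OW-A): Δ to OW-B = (130, 30, +1.0), Δ to OW-C = (20, 70, -0.3).
∂h/∂x = +0.009294, ∂h/∂y = -0.006941 (det = 8500).
|∇h| = √(0.009294² + -0.006941²) = 0.0116
Seepage velocity v = K·i/n = 3.2 × 0.0116 / 0.06 = 0.6187 ft/day.
t = 1000 / 0.6187 = 1616 days = 4.42 years.

4.4 years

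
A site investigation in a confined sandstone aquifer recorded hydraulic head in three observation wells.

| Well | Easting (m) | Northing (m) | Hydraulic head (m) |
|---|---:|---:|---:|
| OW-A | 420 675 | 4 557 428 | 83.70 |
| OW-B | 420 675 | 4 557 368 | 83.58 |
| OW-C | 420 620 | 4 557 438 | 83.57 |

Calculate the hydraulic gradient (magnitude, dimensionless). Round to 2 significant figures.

Differences from OW-A: to OW-B (Δx, Δy, Δh) = (0, -60, -0.12); to OW-C = (-55, 10, -0.13).
Solve a·Δx + b·Δy = Δh: det = 0·10 − (-55)·(-60) = -3300.
∂h/∂x = [(-0.12)·10 − (-0.13)·(-60)] / -3300 = +0.002727
∂h/∂y = [0·(-0.13) − (-55)·(-0.12)] / -3300 = +0.002000
|∇h| = √(0.002727² + 0.002000²) = 0.003382

0.0034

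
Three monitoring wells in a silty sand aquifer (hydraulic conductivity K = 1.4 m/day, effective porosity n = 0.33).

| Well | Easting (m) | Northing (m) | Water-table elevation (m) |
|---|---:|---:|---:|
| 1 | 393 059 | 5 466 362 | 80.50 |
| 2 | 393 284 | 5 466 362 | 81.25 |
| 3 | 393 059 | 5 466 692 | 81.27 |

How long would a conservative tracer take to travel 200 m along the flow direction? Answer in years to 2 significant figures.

∂h/∂x = (81.25 − 80.50) / (393284 − 393059) = +0.003333
∂h/∂y = (81.27 − 80.50) / (5466692 − 5466362) = +0.002333
|∇h| = √(0.003333² + 0.002333²) = 0.004068
Seepage velocity v = K·i/n = 1.4 × 0.004068 / 0.33 = 0.01726 m/day.
t = 200 / 0.01726 = 1.159e+04 days = 31.7 years.

32 years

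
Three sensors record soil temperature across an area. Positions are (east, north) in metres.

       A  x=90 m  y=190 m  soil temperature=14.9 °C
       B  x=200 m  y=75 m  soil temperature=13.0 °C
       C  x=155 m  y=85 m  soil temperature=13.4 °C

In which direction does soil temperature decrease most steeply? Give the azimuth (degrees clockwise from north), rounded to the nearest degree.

147°

Three-point gradient (reference A): Δ to B = (110, -115, -1.9), Δ to C = (65, -105, -1.5).
∂T/∂x = -0.006626, ∂T/∂y = +0.01018 (det = -4075).
Steepest decrease is along −∇f: components (+0.006626 E, -0.01018 N).
Azimuth = atan2(+0.006626, -0.01018) = 147.0° ≈ 147°.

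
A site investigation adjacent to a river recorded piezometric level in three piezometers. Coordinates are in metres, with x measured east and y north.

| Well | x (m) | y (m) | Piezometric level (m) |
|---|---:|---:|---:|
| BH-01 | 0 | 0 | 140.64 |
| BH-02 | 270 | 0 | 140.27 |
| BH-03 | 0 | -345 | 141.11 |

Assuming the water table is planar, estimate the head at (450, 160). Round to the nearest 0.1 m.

∂h/∂x = (140.27 − 140.64) / (270 − 0) = -0.001370
∂h/∂y = (141.11 − 140.64) / (-345 − 0) = -0.001362
h(450, 160) = 140.64 + (-0.001370)·(450) + (-0.001362)·(160) = 140.64 -0.617 -0.218 = 139.805 m.

139.8 m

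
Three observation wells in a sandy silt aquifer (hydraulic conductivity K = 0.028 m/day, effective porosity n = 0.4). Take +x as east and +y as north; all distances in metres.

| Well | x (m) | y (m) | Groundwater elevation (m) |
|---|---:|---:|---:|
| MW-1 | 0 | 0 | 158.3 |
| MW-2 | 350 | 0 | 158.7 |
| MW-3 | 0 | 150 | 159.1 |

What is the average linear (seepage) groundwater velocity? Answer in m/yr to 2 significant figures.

0.14 m/yr

∂h/∂x = (158.7 − 158.3) / (350 − 0) = +0.001143
∂h/∂y = (159.1 − 158.3) / (150 − 0) = +0.005333
|∇h| = √(0.001143² + 0.005333²) = 0.005454
Seepage velocity v = K·i/n = 0.028 × 0.005454 / 0.4 = 0.0003818 m/day = 0.1395 m/yr.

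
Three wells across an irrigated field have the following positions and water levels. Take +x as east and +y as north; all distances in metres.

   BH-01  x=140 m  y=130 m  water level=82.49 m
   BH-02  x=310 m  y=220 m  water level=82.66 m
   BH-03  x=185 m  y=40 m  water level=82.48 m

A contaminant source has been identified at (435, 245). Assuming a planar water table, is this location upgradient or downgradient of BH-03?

Differences from BH-01: to BH-02 (Δx, Δy, Δh) = (170, 90, +0.17); to BH-03 = (45, -90, -0.01).
Solve a·Δx + b·Δy = Δh: det = 170·(-90) − 45·90 = -19350.
∂h/∂x = [(+0.17)·(-90) − (-0.01)·90] / -19350 = +0.0007442
∂h/∂y = [170·(-0.01) − 45·(+0.17)] / -19350 = +0.0004832
Head at (435, 245) = 82.49 + (+0.0007442)·(295) + (+0.0004832)·(115) = 82.77 m.
That is higher than the 82.48 m at BH-03, so the point is upgradient.

upgradient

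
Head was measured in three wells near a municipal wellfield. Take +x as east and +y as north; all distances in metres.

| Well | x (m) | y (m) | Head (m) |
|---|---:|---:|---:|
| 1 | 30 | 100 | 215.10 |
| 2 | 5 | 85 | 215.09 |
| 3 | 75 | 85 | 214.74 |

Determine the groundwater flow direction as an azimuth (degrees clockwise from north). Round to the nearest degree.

151°

Three-point gradient (reference 1): Δ to 2 = (-25, -15, -0.01), Δ to 3 = (45, -15, -0.36).
∂h/∂x = -0.005000, ∂h/∂y = +0.009000 (det = 1050).
Flow direction (−∇h) has components (+0.005000 E, -0.009000 N).
Azimuth = atan2(E, N) = atan2(+0.005000, -0.009000) = 150.9° ≈ 151°.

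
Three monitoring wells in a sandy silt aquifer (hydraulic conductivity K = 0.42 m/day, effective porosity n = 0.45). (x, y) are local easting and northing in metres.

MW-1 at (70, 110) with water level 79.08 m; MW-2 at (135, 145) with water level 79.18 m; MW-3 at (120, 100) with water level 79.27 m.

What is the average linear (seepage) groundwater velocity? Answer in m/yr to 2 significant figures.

Taking MW-1 as reference: MW-2−MW-1 = (65, 35, +0.10); MW-3−MW-1 = (50, -10, +0.19).
Solve a·Δx + b·Δy = Δh: det = 65·(-10) − 50·35 = -2400.
∂h/∂x = [(+0.10)·(-10) − (+0.19)·35] / -2400 = +0.003188
∂h/∂y = [65·(+0.19) − 50·(+0.10)] / -2400 = -0.003062
|∇h| = √(0.003188² + -0.003062²) = 0.00442
Seepage velocity v = K·i/n = 0.42 × 0.00442 / 0.45 = 0.004125 m/day = 1.507 m/yr.

1.5 m/yr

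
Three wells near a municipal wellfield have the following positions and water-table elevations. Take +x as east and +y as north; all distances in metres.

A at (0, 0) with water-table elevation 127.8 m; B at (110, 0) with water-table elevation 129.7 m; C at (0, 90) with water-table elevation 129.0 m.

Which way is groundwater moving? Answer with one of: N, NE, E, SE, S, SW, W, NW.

∂h/∂x = (129.7 − 127.8) / (110 − 0) = +0.01727
∂h/∂y = (129.0 − 127.8) / (90 − 0) = +0.01333
Flow = −∇h = (-0.01727 east, -0.01333 north), which points southwest.

SW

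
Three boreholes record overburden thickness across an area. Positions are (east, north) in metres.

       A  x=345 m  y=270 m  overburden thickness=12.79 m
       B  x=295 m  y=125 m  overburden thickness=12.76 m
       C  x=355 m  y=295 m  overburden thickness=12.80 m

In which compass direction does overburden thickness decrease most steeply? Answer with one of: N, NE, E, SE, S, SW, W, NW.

Differences from A: to B (Δx, Δy, Δh) = (-50, -145, -0.03); to C = (10, 25, +0.01).
Determinant of the coordinate differences = (-50)·25 − 10·(-145) = 200.
∂d/∂x = [(-0.03)·25 − (+0.01)·(-145)] / 200 = +0.003500
∂d/∂y = [(-50)·(+0.01) − 10·(-0.03)] / 200 = -0.001000
Steepest decrease is along −∇f = (-0.003500 E, +0.001000 N) → west.

W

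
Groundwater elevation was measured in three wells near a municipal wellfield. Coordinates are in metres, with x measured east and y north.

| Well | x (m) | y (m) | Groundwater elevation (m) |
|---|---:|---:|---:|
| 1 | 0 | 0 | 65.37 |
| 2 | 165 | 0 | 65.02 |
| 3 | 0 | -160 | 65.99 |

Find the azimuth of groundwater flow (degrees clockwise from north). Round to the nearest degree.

029°

∂h/∂x = (65.02 − 65.37) / (165 − 0) = -0.002121
∂h/∂y = (65.99 − 65.37) / (-160 − 0) = -0.003875
Flow direction (−∇h) has components (+0.002121 E, +0.003875 N).
Azimuth = atan2(E, N) = atan2(+0.002121, +0.003875) = 28.7° ≈ 029°.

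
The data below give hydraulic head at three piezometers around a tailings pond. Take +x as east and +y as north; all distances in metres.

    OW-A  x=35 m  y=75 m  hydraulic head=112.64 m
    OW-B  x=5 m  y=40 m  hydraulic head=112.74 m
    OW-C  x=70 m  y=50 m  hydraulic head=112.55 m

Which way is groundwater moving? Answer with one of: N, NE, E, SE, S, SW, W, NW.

Three-point gradient (reference OW-A): Δ to OW-B = (-30, -35, +0.10), Δ to OW-C = (35, -25, -0.09).
∂h/∂x = -0.002861, ∂h/∂y = -0.0004051 (det = 1975).
Flow = −∇h = (+0.002861 east, +0.0004051 north), which points east.

E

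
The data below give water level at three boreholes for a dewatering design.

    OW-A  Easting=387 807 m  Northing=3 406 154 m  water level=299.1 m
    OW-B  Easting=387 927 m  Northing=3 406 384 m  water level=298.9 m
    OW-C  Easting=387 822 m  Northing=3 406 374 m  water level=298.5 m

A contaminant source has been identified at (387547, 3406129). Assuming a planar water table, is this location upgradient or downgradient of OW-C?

downgradient

Taking OW-A as reference: OW-B−OW-A = (120, 230, -0.2); OW-C−OW-A = (15, 220, -0.6).
Determinant of the coordinate differences = 120·220 − 15·230 = 22950.
∂h/∂x = [(-0.2)·220 − (-0.6)·230] / 22950 = +0.004096
∂h/∂y = [120·(-0.6) − 15·(-0.2)] / 22950 = -0.003007
Head at (387547, 3406129) = 299.1 + (+0.004096)·(-260) + (-0.003007)·(-25) = 298.11 m.
That is lower than the 298.5 m at OW-C, so the point is downgradient.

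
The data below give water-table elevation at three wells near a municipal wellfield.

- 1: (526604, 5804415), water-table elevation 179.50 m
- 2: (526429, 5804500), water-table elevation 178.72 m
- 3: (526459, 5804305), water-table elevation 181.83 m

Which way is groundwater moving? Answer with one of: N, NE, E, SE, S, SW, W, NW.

N

Taking 1 as reference: 2−1 = (-175, 85, -0.78); 3−1 = (-145, -110, +2.33).
Determinant of the coordinate differences = (-175)·(-110) − (-145)·85 = 31575.
∂h/∂x = [(-0.78)·(-110) − (+2.33)·85] / 31575 = -0.003555
∂h/∂y = [(-175)·(+2.33) − (-145)·(-0.78)] / 31575 = -0.01650
Flow = −∇h = (+0.003555 east, +0.01650 north), which points north.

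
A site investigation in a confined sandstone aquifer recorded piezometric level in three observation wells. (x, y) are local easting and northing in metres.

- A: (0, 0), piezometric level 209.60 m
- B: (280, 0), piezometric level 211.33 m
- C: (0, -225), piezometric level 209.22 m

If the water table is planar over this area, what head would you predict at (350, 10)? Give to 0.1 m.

∂h/∂x = (211.33 − 209.60) / (280 − 0) = +0.006179
∂h/∂y = (209.22 − 209.60) / (-225 − 0) = +0.001689
h(350, 10) = 209.60 + (+0.006179)·(350) + (+0.001689)·(10) = 209.60 +2.163 +0.017 = 211.779 m.

211.8 m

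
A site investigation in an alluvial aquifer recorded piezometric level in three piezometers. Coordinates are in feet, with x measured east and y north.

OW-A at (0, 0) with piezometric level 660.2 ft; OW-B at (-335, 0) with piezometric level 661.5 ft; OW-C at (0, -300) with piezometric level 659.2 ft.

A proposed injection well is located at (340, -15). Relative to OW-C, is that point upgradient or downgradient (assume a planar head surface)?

∂h/∂x = (661.5 − 660.2) / (-335 − 0) = -0.003881
∂h/∂y = (659.2 − 660.2) / (-300 − 0) = +0.003333
Head at (340, -15) = 660.2 + (-0.003881)·(340) + (+0.003333)·(-15) = 658.83 ft.
That is lower than the 659.2 ft at OW-C, so the point is downgradient.

downgradient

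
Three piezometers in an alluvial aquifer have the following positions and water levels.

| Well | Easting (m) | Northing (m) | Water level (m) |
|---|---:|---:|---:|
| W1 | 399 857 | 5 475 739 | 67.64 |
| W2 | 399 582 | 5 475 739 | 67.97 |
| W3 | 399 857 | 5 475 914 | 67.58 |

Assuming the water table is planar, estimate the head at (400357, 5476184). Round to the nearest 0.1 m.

66.9 m

∂h/∂x = (67.97 − 67.64) / (399582 − 399857) = -0.001200
∂h/∂y = (67.58 − 67.64) / (5475914 − 5475739) = -0.0003429
h(400357, 5476184) = 67.64 + (-0.001200)·(500) + (-0.0003429)·(445) = 67.64 -0.600 -0.153 = 66.887 m.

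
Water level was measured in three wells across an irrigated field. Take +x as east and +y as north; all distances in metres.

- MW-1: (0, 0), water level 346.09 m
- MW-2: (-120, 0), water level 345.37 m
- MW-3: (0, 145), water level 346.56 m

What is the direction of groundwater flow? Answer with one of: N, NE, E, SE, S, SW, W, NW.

∂h/∂x = (345.37 − 346.09) / (-120 − 0) = +0.006000
∂h/∂y = (346.56 − 346.09) / (145 − 0) = +0.003241
Flow = −∇h = (-0.006000 east, -0.003241 north), which points southwest.

SW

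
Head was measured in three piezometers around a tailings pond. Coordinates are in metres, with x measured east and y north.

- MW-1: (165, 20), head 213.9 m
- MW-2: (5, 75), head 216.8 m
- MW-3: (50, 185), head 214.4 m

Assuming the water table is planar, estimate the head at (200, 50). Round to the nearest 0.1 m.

Taking MW-1 as reference: MW-2−MW-1 = (-160, 55, +2.9); MW-3−MW-1 = (-115, 165, +0.5).
Solve a·Δx + b·Δy = Δh: det = (-160)·165 − (-115)·55 = -20075.
∂h/∂x = [(+2.9)·165 − (+0.5)·55] / -20075 = -0.02247
∂h/∂y = [(-160)·(+0.5) − (-115)·(+2.9)] / -20075 = -0.01263
h(200, 50) = 213.9 + (-0.02247)·(35) + (-0.01263)·(30) = 213.9 -0.786 -0.379 = 212.735 m.

212.7 m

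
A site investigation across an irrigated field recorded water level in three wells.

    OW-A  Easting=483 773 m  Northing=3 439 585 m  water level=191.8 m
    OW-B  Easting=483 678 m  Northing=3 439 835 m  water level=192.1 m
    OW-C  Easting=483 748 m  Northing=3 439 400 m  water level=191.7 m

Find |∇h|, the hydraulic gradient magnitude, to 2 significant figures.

0.0015

Differences from OW-A: to OW-B (Δx, Δy, Δh) = (-95, 250, +0.3); to OW-C = (-25, -185, -0.1).
Determinant of the coordinate differences = (-95)·(-185) − (-25)·250 = 23825.
∂h/∂x = [(+0.3)·(-185) − (-0.1)·250] / 23825 = -0.001280
∂h/∂y = [(-95)·(-0.1) − (-25)·(+0.3)] / 23825 = +0.0007135
|∇h| = √(-0.001280² + 0.0007135²) = 0.001465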